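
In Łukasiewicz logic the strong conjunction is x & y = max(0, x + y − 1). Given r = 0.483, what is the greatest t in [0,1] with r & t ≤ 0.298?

The residuum of the Łukasiewicz t-norm gives the supremum: min(1, 1 − 0.483 + 0.298).
1 − 0.483 + 0.298 = 0.815, so t = min(1, 0.815) = 0.815.
Check: 0.483 & 0.815 = max(0, 0.298) = 0.298 ≤ 0.298.

0.815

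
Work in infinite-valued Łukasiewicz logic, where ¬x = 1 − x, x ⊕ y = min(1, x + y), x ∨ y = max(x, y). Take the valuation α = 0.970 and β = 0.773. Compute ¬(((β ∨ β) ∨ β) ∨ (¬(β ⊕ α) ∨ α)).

β ∨ β = max(0.773, 0.773) = 0.773
(β ∨ β) ∨ β = max(0.773, 0.773) = 0.773
β ⊕ α = min(1, 0.773 + 0.970) = min(1, 1.743) = 1.000
¬(β ⊕ α) = 1 − 1.000 = 0.000
¬(β ⊕ α) ∨ α = max(0.000, 0.970) = 0.970
((β ∨ β) ∨ β) ∨ (¬(β ⊕ α) ∨ α) = max(0.773, 0.970) = 0.970
¬(((β ∨ β) ∨ β) ∨ (¬(β ⊕ α) ∨ α)) = 1 − 0.970 = 0.030

0.030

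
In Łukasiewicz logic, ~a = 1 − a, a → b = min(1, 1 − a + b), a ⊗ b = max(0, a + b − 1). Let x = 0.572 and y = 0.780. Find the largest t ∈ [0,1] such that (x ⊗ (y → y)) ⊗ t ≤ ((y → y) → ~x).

0.856

y → y = min(1, 1 − 0.780 + 0.780) = min(1, 1.000) = 1.000
x ⊗ (y → y) = max(0, 0.572 + 1.000 − 1) = max(0, 0.572) = 0.572
So the left factor is x ⊗ (y → y) = 0.572.
~x = 1 − 0.572 = 0.428
(y → y) → ~x = min(1, 1 − 1.000 + 0.428) = min(1, 0.428) = 0.428
So the right-hand bound is (y → y) → ~x = 0.428.
The residuum of the Łukasiewicz t-norm gives the supremum: min(1, 1 − 0.572 + 0.428).
1 − 0.572 + 0.428 = 0.856, so t = min(1, 0.856) = 0.856.
Check: 0.572 ⊗ 0.856 = max(0, 0.428) = 0.428 ≤ 0.428.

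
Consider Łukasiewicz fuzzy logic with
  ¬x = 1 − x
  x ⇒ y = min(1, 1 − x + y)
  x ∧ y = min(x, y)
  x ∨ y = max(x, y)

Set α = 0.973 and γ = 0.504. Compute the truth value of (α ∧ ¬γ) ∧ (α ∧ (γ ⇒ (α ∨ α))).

¬γ = 1 − 0.504 = 0.496
α ∧ ¬γ = min(0.973, 0.496) = 0.496
α ∨ α = max(0.973, 0.973) = 0.973
γ ⇒ (α ∨ α) = min(1, 1 − 0.504 + 0.973) = min(1, 1.469) = 1.000
α ∧ (γ ⇒ (α ∨ α)) = min(0.973, 1.000) = 0.973
(α ∧ ¬γ) ∧ (α ∧ (γ ⇒ (α ∨ α))) = min(0.496, 0.973) = 0.496

0.496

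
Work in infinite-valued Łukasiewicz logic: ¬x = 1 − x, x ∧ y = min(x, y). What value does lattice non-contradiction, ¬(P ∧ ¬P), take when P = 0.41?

0.59

¬P = 1 − 0.41 = 0.59
P ∧ ¬P = min(0.41, 0.59) = 0.41
¬(P ∧ ¬P) = 1 − 0.41 = 0.59
(The value 0.59 < 1 shows this instance is not satisfied; not a Ł∞-tautology — its value is 1 − min(a, 1−a).)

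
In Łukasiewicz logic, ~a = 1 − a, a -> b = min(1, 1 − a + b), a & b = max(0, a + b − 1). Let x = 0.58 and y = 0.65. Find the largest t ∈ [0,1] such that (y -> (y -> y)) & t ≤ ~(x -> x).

0.00

y -> y = min(1, 1 − 0.65 + 0.65) = min(1, 1.00) = 1.00
y -> (y -> y) = min(1, 1 − 0.65 + 1.00) = min(1, 1.35) = 1.00
So the left factor is y -> (y -> y) = 1.00.
x -> x = min(1, 1 − 0.58 + 0.58) = min(1, 1.00) = 1.00
~(x -> x) = 1 − 1.00 = 0.00
So the right-hand bound is ~(x -> x) = 0.00.
The residuum of the Łukasiewicz t-norm gives the supremum: min(1, 1 − 1.00 + 0.00).
1 − 1.00 + 0.00 = 0.00, so t = min(1, 0.00) = 0.00.
Check: 1.00 & 0.00 = max(0, 0.00) = 0.00 ≤ 0.00.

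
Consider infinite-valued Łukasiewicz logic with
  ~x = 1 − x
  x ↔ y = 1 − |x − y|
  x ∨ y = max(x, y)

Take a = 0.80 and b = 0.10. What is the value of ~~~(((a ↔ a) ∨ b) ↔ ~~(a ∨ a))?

a ↔ a = 1 − |0.80 − 0.80| = 1 − 0.00 = 1.00
(a ↔ a) ∨ b = max(1.00, 0.10) = 1.00
a ∨ a = max(0.80, 0.80) = 0.80
~(a ∨ a) = 1 − 0.80 = 0.20
~~(a ∨ a) = 1 − 0.20 = 0.80
((a ↔ a) ∨ b) ↔ ~~(a ∨ a) = 1 − |1.00 − 0.80| = 1 − 0.20 = 0.80
~(((a ↔ a) ∨ b) ↔ ~~(a ∨ a)) = 1 − 0.80 = 0.20
~~(((a ↔ a) ∨ b) ↔ ~~(a ∨ a)) = 1 − 0.20 = 0.80
~~~(((a ↔ a) ∨ b) ↔ ~~(a ∨ a)) = 1 − 0.80 = 0.20

0.20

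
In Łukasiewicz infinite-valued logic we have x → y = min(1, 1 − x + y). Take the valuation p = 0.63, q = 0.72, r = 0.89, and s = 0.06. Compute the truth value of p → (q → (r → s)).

0.82

r → s = min(1, 1 − 0.89 + 0.06) = min(1, 0.17) = 0.17
q → (r → s) = min(1, 1 − 0.72 + 0.17) = min(1, 0.45) = 0.45
p → (q → (r → s)) = min(1, 1 − 0.63 + 0.45) = min(1, 0.82) = 0.82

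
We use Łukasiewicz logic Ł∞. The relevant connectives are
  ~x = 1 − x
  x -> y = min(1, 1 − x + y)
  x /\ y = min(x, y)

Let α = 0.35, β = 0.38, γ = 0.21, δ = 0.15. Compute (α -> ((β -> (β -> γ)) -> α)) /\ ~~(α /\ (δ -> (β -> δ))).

0.35

β -> γ = min(1, 1 − 0.38 + 0.21) = min(1, 0.83) = 0.83
β -> (β -> γ) = min(1, 1 − 0.38 + 0.83) = min(1, 1.45) = 1.00
(β -> (β -> γ)) -> α = min(1, 1 − 1.00 + 0.35) = min(1, 0.35) = 0.35
α -> ((β -> (β -> γ)) -> α) = min(1, 1 − 0.35 + 0.35) = min(1, 1.00) = 1.00
β -> δ = min(1, 1 − 0.38 + 0.15) = min(1, 0.77) = 0.77
δ -> (β -> δ) = min(1, 1 − 0.15 + 0.77) = min(1, 1.62) = 1.00
α /\ (δ -> (β -> δ)) = min(0.35, 1.00) = 0.35
~(α /\ (δ -> (β -> δ))) = 1 − 0.35 = 0.65
~~(α /\ (δ -> (β -> δ))) = 1 − 0.65 = 0.35
(α -> ((β -> (β -> γ)) -> α)) /\ ~~(α /\ (δ -> (β -> δ))) = min(1.00, 0.35) = 0.35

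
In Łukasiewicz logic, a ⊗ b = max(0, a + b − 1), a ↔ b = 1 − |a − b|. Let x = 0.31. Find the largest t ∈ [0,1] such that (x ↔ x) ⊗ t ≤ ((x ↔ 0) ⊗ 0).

0.00

x ↔ x = 1 − |0.31 − 0.31| = 1 − 0.00 = 1.00
So the left factor is x ↔ x = 1.00.
x ↔ 0 = 1 − |0.31 − 0.00| = 1 − 0.31 = 0.69
(x ↔ 0) ⊗ 0 = max(0, 0.69 + 0.00 − 1) = max(0, -0.31) = 0.00
So the right-hand bound is (x ↔ 0) ⊗ 0 = 0.00.
The residuum of the Łukasiewicz t-norm gives the supremum: min(1, 1 − 1.00 + 0.00).
1 − 1.00 + 0.00 = 0.00, so t = min(1, 0.00) = 0.00.
Check: 1.00 ⊗ 0.00 = max(0, 0.00) = 0.00 ≤ 0.00.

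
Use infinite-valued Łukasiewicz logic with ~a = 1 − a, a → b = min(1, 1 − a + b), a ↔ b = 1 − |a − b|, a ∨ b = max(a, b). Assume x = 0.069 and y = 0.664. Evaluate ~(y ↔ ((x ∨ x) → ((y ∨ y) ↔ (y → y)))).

0.336

x ∨ x = max(0.069, 0.069) = 0.069
y ∨ y = max(0.664, 0.664) = 0.664
y → y = min(1, 1 − 0.664 + 0.664) = min(1, 1.000) = 1.000
(y ∨ y) ↔ (y → y) = 1 − |0.664 − 1.000| = 1 − 0.336 = 0.664
(x ∨ x) → ((y ∨ y) ↔ (y → y)) = min(1, 1 − 0.069 + 0.664) = min(1, 1.595) = 1.000
y ↔ ((x ∨ x) → ((y ∨ y) ↔ (y → y))) = 1 − |0.664 − 1.000| = 1 − 0.336 = 0.664
~(y ↔ ((x ∨ x) → ((y ∨ y) ↔ (y → y)))) = 1 − 0.664 = 0.336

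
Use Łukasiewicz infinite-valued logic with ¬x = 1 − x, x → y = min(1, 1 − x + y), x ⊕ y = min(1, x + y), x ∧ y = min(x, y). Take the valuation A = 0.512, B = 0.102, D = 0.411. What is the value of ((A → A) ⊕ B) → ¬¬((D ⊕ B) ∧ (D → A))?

0.513

A → A = min(1, 1 − 0.512 + 0.512) = min(1, 1.000) = 1.000
(A → A) ⊕ B = min(1, 1.000 + 0.102) = min(1, 1.102) = 1.000
D ⊕ B = min(1, 0.411 + 0.102) = min(1, 0.513) = 0.513
D → A = min(1, 1 − 0.411 + 0.512) = min(1, 1.101) = 1.000
(D ⊕ B) ∧ (D → A) = min(0.513, 1.000) = 0.513
¬((D ⊕ B) ∧ (D → A)) = 1 − 0.513 = 0.487
¬¬((D ⊕ B) ∧ (D → A)) = 1 − 0.487 = 0.513
((A → A) ⊕ B) → ¬¬((D ⊕ B) ∧ (D → A)) = min(1, 1 − 1.000 + 0.513) = min(1, 0.513) = 0.513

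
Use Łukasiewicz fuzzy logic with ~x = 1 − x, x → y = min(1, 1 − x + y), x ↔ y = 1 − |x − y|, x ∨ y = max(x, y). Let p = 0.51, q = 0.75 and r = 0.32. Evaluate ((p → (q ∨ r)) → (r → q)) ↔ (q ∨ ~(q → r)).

0.75

q ∨ r = max(0.75, 0.32) = 0.75
p → (q ∨ r) = min(1, 1 − 0.51 + 0.75) = min(1, 1.24) = 1.00
r → q = min(1, 1 − 0.32 + 0.75) = min(1, 1.43) = 1.00
(p → (q ∨ r)) → (r → q) = min(1, 1 − 1.00 + 1.00) = min(1, 1.00) = 1.00
q → r = min(1, 1 − 0.75 + 0.32) = min(1, 0.57) = 0.57
~(q → r) = 1 − 0.57 = 0.43
q ∨ ~(q → r) = max(0.75, 0.43) = 0.75
((p → (q ∨ r)) → (r → q)) ↔ (q ∨ ~(q → r)) = 1 − |1.00 − 0.75| = 1 − 0.25 = 0.75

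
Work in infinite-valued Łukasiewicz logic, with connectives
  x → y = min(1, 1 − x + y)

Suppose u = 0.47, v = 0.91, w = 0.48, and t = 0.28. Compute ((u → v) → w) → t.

0.80

u → v = min(1, 1 − 0.47 + 0.91) = min(1, 1.44) = 1.00
(u → v) → w = min(1, 1 − 1.00 + 0.48) = min(1, 0.48) = 0.48
((u → v) → w) → t = min(1, 1 − 0.48 + 0.28) = min(1, 0.80) = 0.80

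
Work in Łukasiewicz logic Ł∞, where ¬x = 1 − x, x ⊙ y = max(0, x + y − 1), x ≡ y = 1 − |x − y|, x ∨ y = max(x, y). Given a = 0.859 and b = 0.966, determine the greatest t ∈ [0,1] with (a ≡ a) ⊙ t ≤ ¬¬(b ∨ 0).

0.966

a ≡ a = 1 − |0.859 − 0.859| = 1 − 0.000 = 1.000
So the left factor is a ≡ a = 1.000.
b ∨ 0 = max(0.966, 0.000) = 0.966
¬(b ∨ 0) = 1 − 0.966 = 0.034
¬¬(b ∨ 0) = 1 − 0.034 = 0.966
So the right-hand bound is ¬¬(b ∨ 0) = 0.966.
The residuum of the Łukasiewicz t-norm gives the supremum: min(1, 1 − 1.000 + 0.966).
1 − 1.000 + 0.966 = 0.966, so t = min(1, 0.966) = 0.966.
Check: 1.000 ⊙ 0.966 = max(0, 0.966) = 0.966 ≤ 0.966.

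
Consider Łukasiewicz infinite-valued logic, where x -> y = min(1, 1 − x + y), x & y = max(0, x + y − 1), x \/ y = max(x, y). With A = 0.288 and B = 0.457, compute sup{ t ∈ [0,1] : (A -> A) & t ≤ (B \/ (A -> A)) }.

A -> A = min(1, 1 − 0.288 + 0.288) = min(1, 1.000) = 1.000
So the left factor is A -> A = 1.000.
B \/ (A -> A) = max(0.457, 1.000) = 1.000
So the right-hand bound is B \/ (A -> A) = 1.000.
The residuum of the Łukasiewicz t-norm gives the supremum: min(1, 1 − 1.000 + 1.000).
1 − 1.000 + 1.000 = 1.000, so t = min(1, 1.000) = 1.000.
Check: 1.000 & 1.000 = max(0, 1.000) = 1.000 ≤ 1.000.

1.000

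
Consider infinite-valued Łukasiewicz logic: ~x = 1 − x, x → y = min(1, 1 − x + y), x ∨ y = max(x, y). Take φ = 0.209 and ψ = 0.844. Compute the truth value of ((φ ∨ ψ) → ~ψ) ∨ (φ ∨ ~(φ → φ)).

φ ∨ ψ = max(0.209, 0.844) = 0.844
~ψ = 1 − 0.844 = 0.156
(φ ∨ ψ) → ~ψ = min(1, 1 − 0.844 + 0.156) = min(1, 0.312) = 0.312
φ → φ = min(1, 1 − 0.209 + 0.209) = min(1, 1.000) = 1.000
~(φ → φ) = 1 − 1.000 = 0.000
φ ∨ ~(φ → φ) = max(0.209, 0.000) = 0.209
((φ ∨ ψ) → ~ψ) ∨ (φ ∨ ~(φ → φ)) = max(0.312, 0.209) = 0.312

0.312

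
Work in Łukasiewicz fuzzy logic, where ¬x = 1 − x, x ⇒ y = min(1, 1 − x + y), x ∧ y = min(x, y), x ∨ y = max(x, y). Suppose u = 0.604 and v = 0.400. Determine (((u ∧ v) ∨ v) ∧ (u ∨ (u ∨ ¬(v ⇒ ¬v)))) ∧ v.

u ∧ v = min(0.604, 0.400) = 0.400
(u ∧ v) ∨ v = max(0.400, 0.400) = 0.400
¬v = 1 − 0.400 = 0.600
v ⇒ ¬v = min(1, 1 − 0.400 + 0.600) = min(1, 1.200) = 1.000
¬(v ⇒ ¬v) = 1 − 1.000 = 0.000
u ∨ ¬(v ⇒ ¬v) = max(0.604, 0.000) = 0.604
u ∨ (u ∨ ¬(v ⇒ ¬v)) = max(0.604, 0.604) = 0.604
((u ∧ v) ∨ v) ∧ (u ∨ (u ∨ ¬(v ⇒ ¬v))) = min(0.400, 0.604) = 0.400
(((u ∧ v) ∨ v) ∧ (u ∨ (u ∨ ¬(v ⇒ ¬v)))) ∧ v = min(0.400, 0.400) = 0.400

0.400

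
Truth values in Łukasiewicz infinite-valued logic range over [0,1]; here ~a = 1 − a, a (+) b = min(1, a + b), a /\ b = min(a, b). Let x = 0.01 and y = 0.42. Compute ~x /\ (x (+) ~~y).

0.43

~x = 1 − 0.01 = 0.99
~y = 1 − 0.42 = 0.58
~~y = 1 − 0.58 = 0.42
x (+) ~~y = min(1, 0.01 + 0.42) = min(1, 0.43) = 0.43
~x /\ (x (+) ~~y) = min(0.99, 0.43) = 0.43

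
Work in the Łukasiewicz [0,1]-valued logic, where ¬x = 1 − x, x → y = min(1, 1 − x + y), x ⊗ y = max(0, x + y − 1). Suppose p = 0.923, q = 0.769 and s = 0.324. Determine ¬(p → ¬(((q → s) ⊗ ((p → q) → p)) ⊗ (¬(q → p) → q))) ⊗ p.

q → s = min(1, 1 − 0.769 + 0.324) = min(1, 0.555) = 0.555
p → q = min(1, 1 − 0.923 + 0.769) = min(1, 0.846) = 0.846
(p → q) → p = min(1, 1 − 0.846 + 0.923) = min(1, 1.077) = 1.000
(q → s) ⊗ ((p → q) → p) = max(0, 0.555 + 1.000 − 1) = max(0, 0.555) = 0.555
q → p = min(1, 1 − 0.769 + 0.923) = min(1, 1.154) = 1.000
¬(q → p) = 1 − 1.000 = 0.000
¬(q → p) → q = min(1, 1 − 0.000 + 0.769) = min(1, 1.769) = 1.000
((q → s) ⊗ ((p → q) → p)) ⊗ (¬(q → p) → q) = max(0, 0.555 + 1.000 − 1) = max(0, 0.555) = 0.555
¬(((q → s) ⊗ ((p → q) → p)) ⊗ (¬(q → p) → q)) = 1 − 0.555 = 0.445
p → ¬(((q → s) ⊗ ((p → q) → p)) ⊗ (¬(q → p) → q)) = min(1, 1 − 0.923 + 0.445) = min(1, 0.522) = 0.522
¬(p → ¬(((q → s) ⊗ ((p → q) → p)) ⊗ (¬(q → p) → q))) = 1 − 0.522 = 0.478
¬(p → ¬(((q → s) ⊗ ((p → q) → p)) ⊗ (¬(q → p) → q))) ⊗ p = max(0, 0.478 + 0.923 − 1) = max(0, 0.401) = 0.401

0.401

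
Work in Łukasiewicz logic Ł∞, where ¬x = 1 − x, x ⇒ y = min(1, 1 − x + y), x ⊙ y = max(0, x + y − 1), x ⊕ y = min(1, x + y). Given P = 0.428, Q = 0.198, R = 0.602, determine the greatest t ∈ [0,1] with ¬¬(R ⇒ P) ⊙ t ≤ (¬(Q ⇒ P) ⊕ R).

R ⇒ P = min(1, 1 − 0.602 + 0.428) = min(1, 0.826) = 0.826
¬(R ⇒ P) = 1 − 0.826 = 0.174
¬¬(R ⇒ P) = 1 − 0.174 = 0.826
So the left factor is ¬¬(R ⇒ P) = 0.826.
Q ⇒ P = min(1, 1 − 0.198 + 0.428) = min(1, 1.230) = 1.000
¬(Q ⇒ P) = 1 − 1.000 = 0.000
¬(Q ⇒ P) ⊕ R = min(1, 0.000 + 0.602) = min(1, 0.602) = 0.602
So the right-hand bound is ¬(Q ⇒ P) ⊕ R = 0.602.
The residuum of the Łukasiewicz t-norm gives the supremum: min(1, 1 − 0.826 + 0.602).
1 − 0.826 + 0.602 = 0.776, so t = min(1, 0.776) = 0.776.
Check: 0.826 ⊙ 0.776 = max(0, 0.602) = 0.602 ≤ 0.602.

0.776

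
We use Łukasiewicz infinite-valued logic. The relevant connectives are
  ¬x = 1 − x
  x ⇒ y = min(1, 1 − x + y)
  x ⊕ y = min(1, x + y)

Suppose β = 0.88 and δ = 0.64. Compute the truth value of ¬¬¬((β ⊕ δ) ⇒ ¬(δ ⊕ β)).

β ⊕ δ = min(1, 0.88 + 0.64) = min(1, 1.52) = 1.00
δ ⊕ β = min(1, 0.64 + 0.88) = min(1, 1.52) = 1.00
¬(δ ⊕ β) = 1 − 1.00 = 0.00
(β ⊕ δ) ⇒ ¬(δ ⊕ β) = min(1, 1 − 1.00 + 0.00) = min(1, 0.00) = 0.00
¬((β ⊕ δ) ⇒ ¬(δ ⊕ β)) = 1 − 0.00 = 1.00
¬¬((β ⊕ δ) ⇒ ¬(δ ⊕ β)) = 1 − 1.00 = 0.00
¬¬¬((β ⊕ δ) ⇒ ¬(δ ⊕ β)) = 1 − 0.00 = 1.00

1.00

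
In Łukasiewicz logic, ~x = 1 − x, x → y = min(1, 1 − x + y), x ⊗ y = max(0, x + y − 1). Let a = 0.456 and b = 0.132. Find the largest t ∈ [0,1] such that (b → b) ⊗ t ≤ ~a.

0.544

b → b = min(1, 1 − 0.132 + 0.132) = min(1, 1.000) = 1.000
So the left factor is b → b = 1.000.
~a = 1 − 0.456 = 0.544
So the right-hand bound is ~a = 0.544.
The residuum of the Łukasiewicz t-norm gives the supremum: min(1, 1 − 1.000 + 0.544).
1 − 1.000 + 0.544 = 0.544, so t = min(1, 0.544) = 0.544.
Check: 1.000 ⊗ 0.544 = max(0, 0.544) = 0.544 ≤ 0.544.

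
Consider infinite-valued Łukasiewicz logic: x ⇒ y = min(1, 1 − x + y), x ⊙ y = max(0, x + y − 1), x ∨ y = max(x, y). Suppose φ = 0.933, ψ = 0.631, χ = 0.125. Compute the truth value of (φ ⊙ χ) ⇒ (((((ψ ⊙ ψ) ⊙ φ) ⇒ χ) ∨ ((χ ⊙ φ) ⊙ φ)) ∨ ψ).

1.000

φ ⊙ χ = max(0, 0.933 + 0.125 − 1) = max(0, 0.058) = 0.058
ψ ⊙ ψ = max(0, 0.631 + 0.631 − 1) = max(0, 0.262) = 0.262
(ψ ⊙ ψ) ⊙ φ = max(0, 0.262 + 0.933 − 1) = max(0, 0.195) = 0.195
((ψ ⊙ ψ) ⊙ φ) ⇒ χ = min(1, 1 − 0.195 + 0.125) = min(1, 0.930) = 0.930
χ ⊙ φ = max(0, 0.125 + 0.933 − 1) = max(0, 0.058) = 0.058
(χ ⊙ φ) ⊙ φ = max(0, 0.058 + 0.933 − 1) = max(0, -0.009) = 0.000
(((ψ ⊙ ψ) ⊙ φ) ⇒ χ) ∨ ((χ ⊙ φ) ⊙ φ) = max(0.930, 0.000) = 0.930
((((ψ ⊙ ψ) ⊙ φ) ⇒ χ) ∨ ((χ ⊙ φ) ⊙ φ)) ∨ ψ = max(0.930, 0.631) = 0.930
(φ ⊙ χ) ⇒ (((((ψ ⊙ ψ) ⊙ φ) ⇒ χ) ∨ ((χ ⊙ φ) ⊙ φ)) ∨ ψ) = min(1, 1 − 0.058 + 0.930) = min(1, 1.872) = 1.000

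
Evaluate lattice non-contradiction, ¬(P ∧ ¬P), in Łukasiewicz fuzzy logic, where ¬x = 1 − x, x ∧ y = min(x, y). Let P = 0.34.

¬P = 1 − 0.34 = 0.66
P ∧ ¬P = min(0.34, 0.66) = 0.34
¬(P ∧ ¬P) = 1 − 0.34 = 0.66
(The value 0.66 < 1 shows this instance is not satisfied; not a Ł∞-tautology — its value is 1 − min(a, 1−a).)

0.66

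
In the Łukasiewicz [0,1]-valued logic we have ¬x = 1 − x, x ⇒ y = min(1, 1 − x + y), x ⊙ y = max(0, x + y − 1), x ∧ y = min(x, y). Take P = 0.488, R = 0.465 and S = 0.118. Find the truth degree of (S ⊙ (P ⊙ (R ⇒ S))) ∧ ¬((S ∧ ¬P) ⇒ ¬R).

0.000

R ⇒ S = min(1, 1 − 0.465 + 0.118) = min(1, 0.653) = 0.653
P ⊙ (R ⇒ S) = max(0, 0.488 + 0.653 − 1) = max(0, 0.141) = 0.141
S ⊙ (P ⊙ (R ⇒ S)) = max(0, 0.118 + 0.141 − 1) = max(0, -0.741) = 0.000
¬P = 1 − 0.488 = 0.512
S ∧ ¬P = min(0.118, 0.512) = 0.118
¬R = 1 − 0.465 = 0.535
(S ∧ ¬P) ⇒ ¬R = min(1, 1 − 0.118 + 0.535) = min(1, 1.417) = 1.000
¬((S ∧ ¬P) ⇒ ¬R) = 1 − 1.000 = 0.000
(S ⊙ (P ⊙ (R ⇒ S))) ∧ ¬((S ∧ ¬P) ⇒ ¬R) = min(0.000, 0.000) = 0.000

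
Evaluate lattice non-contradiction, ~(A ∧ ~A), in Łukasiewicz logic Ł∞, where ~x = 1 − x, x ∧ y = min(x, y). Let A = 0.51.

~A = 1 − 0.51 = 0.49
A ∧ ~A = min(0.51, 0.49) = 0.49
~(A ∧ ~A) = 1 − 0.49 = 0.51
(The value 0.51 < 1 shows this instance is not satisfied; not a Ł∞-tautology — its value is 1 − min(a, 1−a).)

0.51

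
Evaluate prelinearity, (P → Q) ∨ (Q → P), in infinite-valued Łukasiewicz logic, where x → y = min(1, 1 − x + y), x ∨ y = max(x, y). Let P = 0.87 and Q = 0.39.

P → Q = min(1, 1 − 0.87 + 0.39) = min(1, 0.52) = 0.52
Q → P = min(1, 1 − 0.39 + 0.87) = min(1, 1.48) = 1.00
(P → Q) ∨ (Q → P) = max(0.52, 1.00) = 1.00
(As expected: a Ł∞-tautology — holds in every MV-chain.)

1.00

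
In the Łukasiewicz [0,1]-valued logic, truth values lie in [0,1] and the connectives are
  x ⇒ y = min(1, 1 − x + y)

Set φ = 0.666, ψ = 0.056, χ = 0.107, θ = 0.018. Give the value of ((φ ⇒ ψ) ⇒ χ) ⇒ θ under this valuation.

0.301

φ ⇒ ψ = min(1, 1 − 0.666 + 0.056) = min(1, 0.390) = 0.390
(φ ⇒ ψ) ⇒ χ = min(1, 1 − 0.390 + 0.107) = min(1, 0.717) = 0.717
((φ ⇒ ψ) ⇒ χ) ⇒ θ = min(1, 1 − 0.717 + 0.018) = min(1, 0.301) = 0.301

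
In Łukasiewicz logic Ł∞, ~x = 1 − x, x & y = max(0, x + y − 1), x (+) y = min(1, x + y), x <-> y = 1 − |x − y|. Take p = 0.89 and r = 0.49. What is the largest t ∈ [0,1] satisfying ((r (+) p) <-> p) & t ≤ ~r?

0.62

r (+) p = min(1, 0.49 + 0.89) = min(1, 1.38) = 1.00
(r (+) p) <-> p = 1 − |1.00 − 0.89| = 1 − 0.11 = 0.89
So the left factor is (r (+) p) <-> p = 0.89.
~r = 1 − 0.49 = 0.51
So the right-hand bound is ~r = 0.51.
The residuum of the Łukasiewicz t-norm gives the supremum: min(1, 1 − 0.89 + 0.51).
1 − 0.89 + 0.51 = 0.62, so t = min(1, 0.62) = 0.62.
Check: 0.89 & 0.62 = max(0, 0.51) = 0.51 ≤ 0.51.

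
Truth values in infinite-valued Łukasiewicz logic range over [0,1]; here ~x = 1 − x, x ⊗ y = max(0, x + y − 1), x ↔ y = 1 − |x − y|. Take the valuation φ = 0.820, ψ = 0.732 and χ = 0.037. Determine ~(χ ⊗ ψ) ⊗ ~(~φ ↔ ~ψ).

0.088

χ ⊗ ψ = max(0, 0.037 + 0.732 − 1) = max(0, -0.231) = 0.000
~(χ ⊗ ψ) = 1 − 0.000 = 1.000
~φ = 1 − 0.820 = 0.180
~ψ = 1 − 0.732 = 0.268
~φ ↔ ~ψ = 1 − |0.180 − 0.268| = 1 − 0.088 = 0.912
~(~φ ↔ ~ψ) = 1 − 0.912 = 0.088
~(χ ⊗ ψ) ⊗ ~(~φ ↔ ~ψ) = max(0, 1.000 + 0.088 − 1) = max(0, 0.088) = 0.088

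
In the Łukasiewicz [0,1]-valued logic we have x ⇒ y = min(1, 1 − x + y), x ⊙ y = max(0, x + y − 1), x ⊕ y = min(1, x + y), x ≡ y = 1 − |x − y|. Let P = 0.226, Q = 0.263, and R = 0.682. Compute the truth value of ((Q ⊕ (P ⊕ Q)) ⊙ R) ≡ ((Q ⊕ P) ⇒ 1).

P ⊕ Q = min(1, 0.226 + 0.263) = min(1, 0.489) = 0.489
Q ⊕ (P ⊕ Q) = min(1, 0.263 + 0.489) = min(1, 0.752) = 0.752
(Q ⊕ (P ⊕ Q)) ⊙ R = max(0, 0.752 + 0.682 − 1) = max(0, 0.434) = 0.434
Q ⊕ P = min(1, 0.263 + 0.226) = min(1, 0.489) = 0.489
(Q ⊕ P) ⇒ 1 = min(1, 1 − 0.489 + 1.000) = min(1, 1.511) = 1.000
((Q ⊕ (P ⊕ Q)) ⊙ R) ≡ ((Q ⊕ P) ⇒ 1) = 1 − |0.434 − 1.000| = 1 − 0.566 = 0.434

0.434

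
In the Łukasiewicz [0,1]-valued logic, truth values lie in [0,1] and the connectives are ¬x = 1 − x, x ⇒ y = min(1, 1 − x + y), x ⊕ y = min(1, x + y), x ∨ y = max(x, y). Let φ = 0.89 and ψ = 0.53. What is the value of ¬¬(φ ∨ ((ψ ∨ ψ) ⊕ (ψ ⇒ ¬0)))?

ψ ∨ ψ = max(0.53, 0.53) = 0.53
¬0 = 1 − 0.00 = 1.00
ψ ⇒ ¬0 = min(1, 1 − 0.53 + 1.00) = min(1, 1.47) = 1.00
(ψ ∨ ψ) ⊕ (ψ ⇒ ¬0) = min(1, 0.53 + 1.00) = min(1, 1.53) = 1.00
φ ∨ ((ψ ∨ ψ) ⊕ (ψ ⇒ ¬0)) = max(0.89, 1.00) = 1.00
¬(φ ∨ ((ψ ∨ ψ) ⊕ (ψ ⇒ ¬0))) = 1 − 1.00 = 0.00
¬¬(φ ∨ ((ψ ∨ ψ) ⊕ (ψ ⇒ ¬0))) = 1 − 0.00 = 1.00

1.00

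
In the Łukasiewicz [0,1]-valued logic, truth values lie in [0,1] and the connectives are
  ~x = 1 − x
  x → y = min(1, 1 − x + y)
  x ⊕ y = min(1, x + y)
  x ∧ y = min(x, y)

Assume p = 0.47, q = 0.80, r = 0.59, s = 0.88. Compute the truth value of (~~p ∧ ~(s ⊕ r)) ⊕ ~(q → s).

~p = 1 − 0.47 = 0.53
~~p = 1 − 0.53 = 0.47
s ⊕ r = min(1, 0.88 + 0.59) = min(1, 1.47) = 1.00
~(s ⊕ r) = 1 − 1.00 = 0.00
~~p ∧ ~(s ⊕ r) = min(0.47, 0.00) = 0.00
q → s = min(1, 1 − 0.80 + 0.88) = min(1, 1.08) = 1.00
~(q → s) = 1 − 1.00 = 0.00
(~~p ∧ ~(s ⊕ r)) ⊕ ~(q → s) = min(1, 0.00 + 0.00) = min(1, 0.00) = 0.00

0.00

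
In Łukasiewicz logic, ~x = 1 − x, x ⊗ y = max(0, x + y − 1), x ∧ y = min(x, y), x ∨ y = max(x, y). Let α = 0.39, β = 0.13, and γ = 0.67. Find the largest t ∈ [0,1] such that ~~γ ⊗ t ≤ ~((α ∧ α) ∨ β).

0.94

~γ = 1 − 0.67 = 0.33
~~γ = 1 − 0.33 = 0.67
So the left factor is ~~γ = 0.67.
α ∧ α = min(0.39, 0.39) = 0.39
(α ∧ α) ∨ β = max(0.39, 0.13) = 0.39
~((α ∧ α) ∨ β) = 1 − 0.39 = 0.61
So the right-hand bound is ~((α ∧ α) ∨ β) = 0.61.
The residuum of the Łukasiewicz t-norm gives the supremum: min(1, 1 − 0.67 + 0.61).
1 − 0.67 + 0.61 = 0.94, so t = min(1, 0.94) = 0.94.
Check: 0.67 ⊗ 0.94 = max(0, 0.61) = 0.61 ≤ 0.61.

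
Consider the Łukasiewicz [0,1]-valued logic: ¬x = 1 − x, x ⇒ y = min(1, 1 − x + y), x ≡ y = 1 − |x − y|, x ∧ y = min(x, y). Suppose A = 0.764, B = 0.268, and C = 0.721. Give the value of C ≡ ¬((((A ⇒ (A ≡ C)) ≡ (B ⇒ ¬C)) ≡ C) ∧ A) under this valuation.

0.558

A ≡ C = 1 − |0.764 − 0.721| = 1 − 0.043 = 0.957
A ⇒ (A ≡ C) = min(1, 1 − 0.764 + 0.957) = min(1, 1.193) = 1.000
¬C = 1 − 0.721 = 0.279
B ⇒ ¬C = min(1, 1 − 0.268 + 0.279) = min(1, 1.011) = 1.000
(A ⇒ (A ≡ C)) ≡ (B ⇒ ¬C) = 1 − |1.000 − 1.000| = 1 − 0.000 = 1.000
((A ⇒ (A ≡ C)) ≡ (B ⇒ ¬C)) ≡ C = 1 − |1.000 − 0.721| = 1 − 0.279 = 0.721
(((A ⇒ (A ≡ C)) ≡ (B ⇒ ¬C)) ≡ C) ∧ A = min(0.721, 0.764) = 0.721
¬((((A ⇒ (A ≡ C)) ≡ (B ⇒ ¬C)) ≡ C) ∧ A) = 1 − 0.721 = 0.279
C ≡ ¬((((A ⇒ (A ≡ C)) ≡ (B ⇒ ¬C)) ≡ C) ∧ A) = 1 − |0.721 − 0.279| = 1 − 0.442 = 0.558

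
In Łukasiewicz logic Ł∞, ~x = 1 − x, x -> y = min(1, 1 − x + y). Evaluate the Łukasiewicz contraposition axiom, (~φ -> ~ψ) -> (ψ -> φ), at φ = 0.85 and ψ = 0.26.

~φ = 1 − 0.85 = 0.15
~ψ = 1 − 0.26 = 0.74
~φ -> ~ψ = min(1, 1 − 0.15 + 0.74) = min(1, 1.59) = 1.00
ψ -> φ = min(1, 1 − 0.26 + 0.85) = min(1, 1.59) = 1.00
(~φ -> ~ψ) -> (ψ -> φ) = min(1, 1 − 1.00 + 1.00) = min(1, 1.00) = 1.00
(As expected: an axiom of Ł∞, always 1.)

1.00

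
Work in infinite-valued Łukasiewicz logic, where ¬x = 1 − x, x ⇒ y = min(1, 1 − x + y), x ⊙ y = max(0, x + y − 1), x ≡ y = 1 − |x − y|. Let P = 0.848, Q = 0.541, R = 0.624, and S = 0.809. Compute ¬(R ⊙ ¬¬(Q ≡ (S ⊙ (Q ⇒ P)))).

Q ⇒ P = min(1, 1 − 0.541 + 0.848) = min(1, 1.307) = 1.000
S ⊙ (Q ⇒ P) = max(0, 0.809 + 1.000 − 1) = max(0, 0.809) = 0.809
Q ≡ (S ⊙ (Q ⇒ P)) = 1 − |0.541 − 0.809| = 1 − 0.268 = 0.732
¬(Q ≡ (S ⊙ (Q ⇒ P))) = 1 − 0.732 = 0.268
¬¬(Q ≡ (S ⊙ (Q ⇒ P))) = 1 − 0.268 = 0.732
R ⊙ ¬¬(Q ≡ (S ⊙ (Q ⇒ P))) = max(0, 0.624 + 0.732 − 1) = max(0, 0.356) = 0.356
¬(R ⊙ ¬¬(Q ≡ (S ⊙ (Q ⇒ P)))) = 1 − 0.356 = 0.644

0.644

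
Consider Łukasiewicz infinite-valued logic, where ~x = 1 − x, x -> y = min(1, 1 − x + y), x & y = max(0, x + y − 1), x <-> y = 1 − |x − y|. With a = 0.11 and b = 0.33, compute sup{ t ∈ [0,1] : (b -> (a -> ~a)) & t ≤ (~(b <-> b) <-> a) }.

~a = 1 − 0.11 = 0.89
a -> ~a = min(1, 1 − 0.11 + 0.89) = min(1, 1.78) = 1.00
b -> (a -> ~a) = min(1, 1 − 0.33 + 1.00) = min(1, 1.67) = 1.00
So the left factor is b -> (a -> ~a) = 1.00.
b <-> b = 1 − |0.33 − 0.33| = 1 − 0.00 = 1.00
~(b <-> b) = 1 − 1.00 = 0.00
~(b <-> b) <-> a = 1 − |0.00 − 0.11| = 1 − 0.11 = 0.89
So the right-hand bound is ~(b <-> b) <-> a = 0.89.
The residuum of the Łukasiewicz t-norm gives the supremum: min(1, 1 − 1.00 + 0.89).
1 − 1.00 + 0.89 = 0.89, so t = min(1, 0.89) = 0.89.
Check: 1.00 & 0.89 = max(0, 0.89) = 0.89 ≤ 0.89.

0.89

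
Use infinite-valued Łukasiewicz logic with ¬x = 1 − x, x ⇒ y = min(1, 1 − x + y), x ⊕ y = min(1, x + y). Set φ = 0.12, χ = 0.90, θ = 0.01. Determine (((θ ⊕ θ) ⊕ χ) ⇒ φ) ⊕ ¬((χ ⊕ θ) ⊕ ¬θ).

θ ⊕ θ = min(1, 0.01 + 0.01) = min(1, 0.02) = 0.02
(θ ⊕ θ) ⊕ χ = min(1, 0.02 + 0.90) = min(1, 0.92) = 0.92
((θ ⊕ θ) ⊕ χ) ⇒ φ = min(1, 1 − 0.92 + 0.12) = min(1, 0.20) = 0.20
χ ⊕ θ = min(1, 0.90 + 0.01) = min(1, 0.91) = 0.91
¬θ = 1 − 0.01 = 0.99
(χ ⊕ θ) ⊕ ¬θ = min(1, 0.91 + 0.99) = min(1, 1.90) = 1.00
¬((χ ⊕ θ) ⊕ ¬θ) = 1 − 1.00 = 0.00
(((θ ⊕ θ) ⊕ χ) ⇒ φ) ⊕ ¬((χ ⊕ θ) ⊕ ¬θ) = min(1, 0.20 + 0.00) = min(1, 0.20) = 0.20

0.20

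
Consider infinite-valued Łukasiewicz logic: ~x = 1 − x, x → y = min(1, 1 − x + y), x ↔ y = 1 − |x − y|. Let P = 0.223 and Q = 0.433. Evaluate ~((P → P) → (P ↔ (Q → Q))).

P → P = min(1, 1 − 0.223 + 0.223) = min(1, 1.000) = 1.000
Q → Q = min(1, 1 − 0.433 + 0.433) = min(1, 1.000) = 1.000
P ↔ (Q → Q) = 1 − |0.223 − 1.000| = 1 − 0.777 = 0.223
(P → P) → (P ↔ (Q → Q)) = min(1, 1 − 1.000 + 0.223) = min(1, 0.223) = 0.223
~((P → P) → (P ↔ (Q → Q))) = 1 − 0.223 = 0.777

0.777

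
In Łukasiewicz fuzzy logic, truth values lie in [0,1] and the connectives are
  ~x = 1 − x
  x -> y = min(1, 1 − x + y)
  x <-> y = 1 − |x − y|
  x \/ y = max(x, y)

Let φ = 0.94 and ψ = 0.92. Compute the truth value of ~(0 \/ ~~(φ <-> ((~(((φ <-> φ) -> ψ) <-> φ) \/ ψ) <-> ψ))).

φ <-> φ = 1 − |0.94 − 0.94| = 1 − 0.00 = 1.00
(φ <-> φ) -> ψ = min(1, 1 − 1.00 + 0.92) = min(1, 0.92) = 0.92
((φ <-> φ) -> ψ) <-> φ = 1 − |0.92 − 0.94| = 1 − 0.02 = 0.98
~(((φ <-> φ) -> ψ) <-> φ) = 1 − 0.98 = 0.02
~(((φ <-> φ) -> ψ) <-> φ) \/ ψ = max(0.02, 0.92) = 0.92
(~(((φ <-> φ) -> ψ) <-> φ) \/ ψ) <-> ψ = 1 − |0.92 − 0.92| = 1 − 0.00 = 1.00
φ <-> ((~(((φ <-> φ) -> ψ) <-> φ) \/ ψ) <-> ψ) = 1 − |0.94 − 1.00| = 1 − 0.06 = 0.94
~(φ <-> ((~(((φ <-> φ) -> ψ) <-> φ) \/ ψ) <-> ψ)) = 1 − 0.94 = 0.06
~~(φ <-> ((~(((φ <-> φ) -> ψ) <-> φ) \/ ψ) <-> ψ)) = 1 − 0.06 = 0.94
0 \/ ~~(φ <-> ((~(((φ <-> φ) -> ψ) <-> φ) \/ ψ) <-> ψ)) = max(0.00, 0.94) = 0.94
~(0 \/ ~~(φ <-> ((~(((φ <-> φ) -> ψ) <-> φ) \/ ψ) <-> ψ))) = 1 − 0.94 = 0.06

0.06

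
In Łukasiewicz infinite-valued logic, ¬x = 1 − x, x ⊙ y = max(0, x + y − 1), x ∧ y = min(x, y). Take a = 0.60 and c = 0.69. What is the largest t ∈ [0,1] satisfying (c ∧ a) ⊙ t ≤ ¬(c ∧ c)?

0.71

c ∧ a = min(0.69, 0.60) = 0.60
So the left factor is c ∧ a = 0.60.
c ∧ c = min(0.69, 0.69) = 0.69
¬(c ∧ c) = 1 − 0.69 = 0.31
So the right-hand bound is ¬(c ∧ c) = 0.31.
The residuum of the Łukasiewicz t-norm gives the supremum: min(1, 1 − 0.60 + 0.31).
1 − 0.60 + 0.31 = 0.71, so t = min(1, 0.71) = 0.71.
Check: 0.60 ⊙ 0.71 = max(0, 0.31) = 0.31 ≤ 0.31.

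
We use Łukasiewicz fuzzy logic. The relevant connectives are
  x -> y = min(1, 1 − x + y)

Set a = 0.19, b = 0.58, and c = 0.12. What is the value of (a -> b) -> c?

0.12

a -> b = min(1, 1 − 0.19 + 0.58) = min(1, 1.39) = 1.00
(a -> b) -> c = min(1, 1 − 1.00 + 0.12) = min(1, 0.12) = 0.12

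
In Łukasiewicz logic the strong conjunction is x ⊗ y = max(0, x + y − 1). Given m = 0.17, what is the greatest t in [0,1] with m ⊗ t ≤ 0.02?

The residuum of the Łukasiewicz t-norm gives the supremum: min(1, 1 − 0.17 + 0.02).
1 − 0.17 + 0.02 = 0.85, so t = min(1, 0.85) = 0.85.
Check: 0.17 ⊗ 0.85 = max(0, 0.02) = 0.02 ≤ 0.02.

0.85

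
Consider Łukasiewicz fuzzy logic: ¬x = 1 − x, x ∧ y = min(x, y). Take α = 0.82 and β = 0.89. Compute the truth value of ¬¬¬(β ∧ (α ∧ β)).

0.18

α ∧ β = min(0.82, 0.89) = 0.82
β ∧ (α ∧ β) = min(0.89, 0.82) = 0.82
¬(β ∧ (α ∧ β)) = 1 − 0.82 = 0.18
¬¬(β ∧ (α ∧ β)) = 1 − 0.18 = 0.82
¬¬¬(β ∧ (α ∧ β)) = 1 − 0.82 = 0.18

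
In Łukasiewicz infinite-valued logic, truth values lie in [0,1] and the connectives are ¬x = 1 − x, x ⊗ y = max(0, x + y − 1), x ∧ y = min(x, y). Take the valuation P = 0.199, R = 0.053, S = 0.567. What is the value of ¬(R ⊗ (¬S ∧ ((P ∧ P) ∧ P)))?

¬S = 1 − 0.567 = 0.433
P ∧ P = min(0.199, 0.199) = 0.199
(P ∧ P) ∧ P = min(0.199, 0.199) = 0.199
¬S ∧ ((P ∧ P) ∧ P) = min(0.433, 0.199) = 0.199
R ⊗ (¬S ∧ ((P ∧ P) ∧ P)) = max(0, 0.053 + 0.199 − 1) = max(0, -0.748) = 0.000
¬(R ⊗ (¬S ∧ ((P ∧ P) ∧ P))) = 1 − 0.000 = 1.000

1.000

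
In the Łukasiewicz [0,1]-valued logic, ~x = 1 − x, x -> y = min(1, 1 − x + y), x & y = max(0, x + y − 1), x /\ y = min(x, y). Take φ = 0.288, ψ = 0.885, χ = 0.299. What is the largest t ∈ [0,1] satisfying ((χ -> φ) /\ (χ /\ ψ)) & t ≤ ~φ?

χ -> φ = min(1, 1 − 0.299 + 0.288) = min(1, 0.989) = 0.989
χ /\ ψ = min(0.299, 0.885) = 0.299
(χ -> φ) /\ (χ /\ ψ) = min(0.989, 0.299) = 0.299
So the left factor is (χ -> φ) /\ (χ /\ ψ) = 0.299.
~φ = 1 − 0.288 = 0.712
So the right-hand bound is ~φ = 0.712.
The residuum of the Łukasiewicz t-norm gives the supremum: min(1, 1 − 0.299 + 0.712).
1 − 0.299 + 0.712 = 1.413, so t = min(1, 1.413) = 1.000.
Check: 0.299 & 1.000 = max(0, 0.299) = 0.299 ≤ 0.712.

1.000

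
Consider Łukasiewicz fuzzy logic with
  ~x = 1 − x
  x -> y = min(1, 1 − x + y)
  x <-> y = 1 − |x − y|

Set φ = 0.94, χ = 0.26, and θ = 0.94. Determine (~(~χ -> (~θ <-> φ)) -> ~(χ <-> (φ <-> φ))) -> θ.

~χ = 1 − 0.26 = 0.74
~θ = 1 − 0.94 = 0.06
~θ <-> φ = 1 − |0.06 − 0.94| = 1 − 0.88 = 0.12
~χ -> (~θ <-> φ) = min(1, 1 − 0.74 + 0.12) = min(1, 0.38) = 0.38
~(~χ -> (~θ <-> φ)) = 1 − 0.38 = 0.62
φ <-> φ = 1 − |0.94 − 0.94| = 1 − 0.00 = 1.00
χ <-> (φ <-> φ) = 1 − |0.26 − 1.00| = 1 − 0.74 = 0.26
~(χ <-> (φ <-> φ)) = 1 − 0.26 = 0.74
~(~χ -> (~θ <-> φ)) -> ~(χ <-> (φ <-> φ)) = min(1, 1 − 0.62 + 0.74) = min(1, 1.12) = 1.00
(~(~χ -> (~θ <-> φ)) -> ~(χ <-> (φ <-> φ))) -> θ = min(1, 1 − 1.00 + 0.94) = min(1, 0.94) = 0.94

0.94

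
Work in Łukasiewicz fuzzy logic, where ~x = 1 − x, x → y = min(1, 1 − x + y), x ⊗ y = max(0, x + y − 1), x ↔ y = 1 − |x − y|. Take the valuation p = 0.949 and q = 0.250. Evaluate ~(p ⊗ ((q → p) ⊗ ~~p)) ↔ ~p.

q → p = min(1, 1 − 0.250 + 0.949) = min(1, 1.699) = 1.000
~p = 1 − 0.949 = 0.051
~~p = 1 − 0.051 = 0.949
(q → p) ⊗ ~~p = max(0, 1.000 + 0.949 − 1) = max(0, 0.949) = 0.949
p ⊗ ((q → p) ⊗ ~~p) = max(0, 0.949 + 0.949 − 1) = max(0, 0.898) = 0.898
~(p ⊗ ((q → p) ⊗ ~~p)) = 1 − 0.898 = 0.102
~(p ⊗ ((q → p) ⊗ ~~p)) ↔ ~p = 1 − |0.102 − 0.051| = 1 − 0.051 = 0.949

0.949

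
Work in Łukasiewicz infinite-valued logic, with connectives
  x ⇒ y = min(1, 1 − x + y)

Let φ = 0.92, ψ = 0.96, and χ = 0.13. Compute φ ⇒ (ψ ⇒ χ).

0.25

ψ ⇒ χ = min(1, 1 − 0.96 + 0.13) = min(1, 0.17) = 0.17
φ ⇒ (ψ ⇒ χ) = min(1, 1 − 0.92 + 0.17) = min(1, 0.25) = 0.25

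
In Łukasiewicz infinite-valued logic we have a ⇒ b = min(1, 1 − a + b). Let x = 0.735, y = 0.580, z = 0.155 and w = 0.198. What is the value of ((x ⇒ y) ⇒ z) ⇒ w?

0.888

x ⇒ y = min(1, 1 − 0.735 + 0.580) = min(1, 0.845) = 0.845
(x ⇒ y) ⇒ z = min(1, 1 − 0.845 + 0.155) = min(1, 0.310) = 0.310
((x ⇒ y) ⇒ z) ⇒ w = min(1, 1 − 0.310 + 0.198) = min(1, 0.888) = 0.888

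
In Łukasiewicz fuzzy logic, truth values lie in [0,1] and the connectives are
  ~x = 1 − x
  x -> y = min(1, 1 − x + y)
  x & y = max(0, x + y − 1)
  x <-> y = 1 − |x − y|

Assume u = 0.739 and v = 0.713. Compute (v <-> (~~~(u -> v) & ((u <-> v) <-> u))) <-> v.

u -> v = min(1, 1 − 0.739 + 0.713) = min(1, 0.974) = 0.974
~(u -> v) = 1 − 0.974 = 0.026
~~(u -> v) = 1 − 0.026 = 0.974
~~~(u -> v) = 1 − 0.974 = 0.026
u <-> v = 1 − |0.739 − 0.713| = 1 − 0.026 = 0.974
(u <-> v) <-> u = 1 − |0.974 − 0.739| = 1 − 0.235 = 0.765
~~~(u -> v) & ((u <-> v) <-> u) = max(0, 0.026 + 0.765 − 1) = max(0, -0.209) = 0.000
v <-> (~~~(u -> v) & ((u <-> v) <-> u)) = 1 − |0.713 − 0.000| = 1 − 0.713 = 0.287
(v <-> (~~~(u -> v) & ((u <-> v) <-> u))) <-> v = 1 − |0.287 − 0.713| = 1 − 0.426 = 0.574

0.574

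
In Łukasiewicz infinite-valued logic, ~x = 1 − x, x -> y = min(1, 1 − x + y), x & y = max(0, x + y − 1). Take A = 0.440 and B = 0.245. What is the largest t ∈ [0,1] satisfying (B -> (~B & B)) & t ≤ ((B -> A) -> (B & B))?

~B = 1 − 0.245 = 0.755
~B & B = max(0, 0.755 + 0.245 − 1) = max(0, 0.000) = 0.000
B -> (~B & B) = min(1, 1 − 0.245 + 0.000) = min(1, 0.755) = 0.755
So the left factor is B -> (~B & B) = 0.755.
B -> A = min(1, 1 − 0.245 + 0.440) = min(1, 1.195) = 1.000
B & B = max(0, 0.245 + 0.245 − 1) = max(0, -0.510) = 0.000
(B -> A) -> (B & B) = min(1, 1 − 1.000 + 0.000) = min(1, 0.000) = 0.000
So the right-hand bound is (B -> A) -> (B & B) = 0.000.
The residuum of the Łukasiewicz t-norm gives the supremum: min(1, 1 − 0.755 + 0.000).
1 − 0.755 + 0.000 = 0.245, so t = min(1, 0.245) = 0.245.
Check: 0.755 & 0.245 = max(0, 0.000) = 0.000 ≤ 0.000.

0.245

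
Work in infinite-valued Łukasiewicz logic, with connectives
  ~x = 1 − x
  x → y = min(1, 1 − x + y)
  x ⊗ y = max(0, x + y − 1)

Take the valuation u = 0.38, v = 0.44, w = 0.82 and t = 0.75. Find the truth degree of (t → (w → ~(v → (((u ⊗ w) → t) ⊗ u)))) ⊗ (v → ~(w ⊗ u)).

0.49

u ⊗ w = max(0, 0.38 + 0.82 − 1) = max(0, 0.20) = 0.20
(u ⊗ w) → t = min(1, 1 − 0.20 + 0.75) = min(1, 1.55) = 1.00
((u ⊗ w) → t) ⊗ u = max(0, 1.00 + 0.38 − 1) = max(0, 0.38) = 0.38
v → (((u ⊗ w) → t) ⊗ u) = min(1, 1 − 0.44 + 0.38) = min(1, 0.94) = 0.94
~(v → (((u ⊗ w) → t) ⊗ u)) = 1 − 0.94 = 0.06
w → ~(v → (((u ⊗ w) → t) ⊗ u)) = min(1, 1 − 0.82 + 0.06) = min(1, 0.24) = 0.24
t → (w → ~(v → (((u ⊗ w) → t) ⊗ u))) = min(1, 1 − 0.75 + 0.24) = min(1, 0.49) = 0.49
w ⊗ u = max(0, 0.82 + 0.38 − 1) = max(0, 0.20) = 0.20
~(w ⊗ u) = 1 − 0.20 = 0.80
v → ~(w ⊗ u) = min(1, 1 − 0.44 + 0.80) = min(1, 1.36) = 1.00
(t → (w → ~(v → (((u ⊗ w) → t) ⊗ u)))) ⊗ (v → ~(w ⊗ u)) = max(0, 0.49 + 1.00 − 1) = max(0, 0.49) = 0.49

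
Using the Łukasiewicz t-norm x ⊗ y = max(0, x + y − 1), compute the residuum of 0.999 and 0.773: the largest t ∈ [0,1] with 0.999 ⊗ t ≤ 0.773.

0.774

The residuum of the Łukasiewicz t-norm gives the supremum: min(1, 1 − 0.999 + 0.773).
1 − 0.999 + 0.773 = 0.774, so t = min(1, 0.774) = 0.774.
Check: 0.999 ⊗ 0.774 = max(0, 0.773) = 0.773 ≤ 0.773.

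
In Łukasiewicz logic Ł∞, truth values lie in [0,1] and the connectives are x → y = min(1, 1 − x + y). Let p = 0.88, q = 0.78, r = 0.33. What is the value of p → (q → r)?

q → r = min(1, 1 − 0.78 + 0.33) = min(1, 0.55) = 0.55
p → (q → r) = min(1, 1 − 0.88 + 0.55) = min(1, 0.67) = 0.67

0.67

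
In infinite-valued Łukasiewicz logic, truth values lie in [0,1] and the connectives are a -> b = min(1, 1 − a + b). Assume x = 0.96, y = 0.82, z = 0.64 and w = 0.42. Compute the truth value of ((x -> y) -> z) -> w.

x -> y = min(1, 1 − 0.96 + 0.82) = min(1, 0.86) = 0.86
(x -> y) -> z = min(1, 1 − 0.86 + 0.64) = min(1, 0.78) = 0.78
((x -> y) -> z) -> w = min(1, 1 − 0.78 + 0.42) = min(1, 0.64) = 0.64

0.64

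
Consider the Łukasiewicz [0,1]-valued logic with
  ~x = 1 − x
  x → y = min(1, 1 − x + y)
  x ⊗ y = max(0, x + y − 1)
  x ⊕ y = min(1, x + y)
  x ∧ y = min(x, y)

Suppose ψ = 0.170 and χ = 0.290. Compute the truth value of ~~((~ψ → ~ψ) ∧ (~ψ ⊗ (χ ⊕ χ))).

0.410

~ψ = 1 − 0.170 = 0.830
~ψ → ~ψ = min(1, 1 − 0.830 + 0.830) = min(1, 1.000) = 1.000
χ ⊕ χ = min(1, 0.290 + 0.290) = min(1, 0.580) = 0.580
~ψ ⊗ (χ ⊕ χ) = max(0, 0.830 + 0.580 − 1) = max(0, 0.410) = 0.410
(~ψ → ~ψ) ∧ (~ψ ⊗ (χ ⊕ χ)) = min(1.000, 0.410) = 0.410
~((~ψ → ~ψ) ∧ (~ψ ⊗ (χ ⊕ χ))) = 1 − 0.410 = 0.590
~~((~ψ → ~ψ) ∧ (~ψ ⊗ (χ ⊕ χ))) = 1 − 0.590 = 0.410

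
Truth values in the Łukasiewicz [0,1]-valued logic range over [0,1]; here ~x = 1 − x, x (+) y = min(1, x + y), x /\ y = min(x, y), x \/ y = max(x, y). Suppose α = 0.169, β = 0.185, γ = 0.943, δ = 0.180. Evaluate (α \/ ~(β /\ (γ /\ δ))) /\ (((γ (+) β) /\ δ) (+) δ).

γ /\ δ = min(0.943, 0.180) = 0.180
β /\ (γ /\ δ) = min(0.185, 0.180) = 0.180
~(β /\ (γ /\ δ)) = 1 − 0.180 = 0.820
α \/ ~(β /\ (γ /\ δ)) = max(0.169, 0.820) = 0.820
γ (+) β = min(1, 0.943 + 0.185) = min(1, 1.128) = 1.000
(γ (+) β) /\ δ = min(1.000, 0.180) = 0.180
((γ (+) β) /\ δ) (+) δ = min(1, 0.180 + 0.180) = min(1, 0.360) = 0.360
(α \/ ~(β /\ (γ /\ δ))) /\ (((γ (+) β) /\ δ) (+) δ) = min(0.820, 0.360) = 0.360

0.360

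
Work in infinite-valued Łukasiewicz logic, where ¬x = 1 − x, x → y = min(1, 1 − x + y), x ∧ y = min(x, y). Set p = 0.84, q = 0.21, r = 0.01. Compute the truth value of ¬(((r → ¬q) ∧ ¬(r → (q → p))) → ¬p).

0.00

¬q = 1 − 0.21 = 0.79
r → ¬q = min(1, 1 − 0.01 + 0.79) = min(1, 1.78) = 1.00
q → p = min(1, 1 − 0.21 + 0.84) = min(1, 1.63) = 1.00
r → (q → p) = min(1, 1 − 0.01 + 1.00) = min(1, 1.99) = 1.00
¬(r → (q → p)) = 1 − 1.00 = 0.00
(r → ¬q) ∧ ¬(r → (q → p)) = min(1.00, 0.00) = 0.00
¬p = 1 − 0.84 = 0.16
((r → ¬q) ∧ ¬(r → (q → p))) → ¬p = min(1, 1 − 0.00 + 0.16) = min(1, 1.16) = 1.00
¬(((r → ¬q) ∧ ¬(r → (q → p))) → ¬p) = 1 − 1.00 = 0.00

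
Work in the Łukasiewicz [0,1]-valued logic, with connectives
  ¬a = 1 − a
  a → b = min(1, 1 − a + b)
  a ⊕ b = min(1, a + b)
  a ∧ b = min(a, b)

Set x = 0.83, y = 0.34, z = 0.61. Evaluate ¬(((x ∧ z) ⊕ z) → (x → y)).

0.49

x ∧ z = min(0.83, 0.61) = 0.61
(x ∧ z) ⊕ z = min(1, 0.61 + 0.61) = min(1, 1.22) = 1.00
x → y = min(1, 1 − 0.83 + 0.34) = min(1, 0.51) = 0.51
((x ∧ z) ⊕ z) → (x → y) = min(1, 1 − 1.00 + 0.51) = min(1, 0.51) = 0.51
¬(((x ∧ z) ⊕ z) → (x → y)) = 1 − 0.51 = 0.49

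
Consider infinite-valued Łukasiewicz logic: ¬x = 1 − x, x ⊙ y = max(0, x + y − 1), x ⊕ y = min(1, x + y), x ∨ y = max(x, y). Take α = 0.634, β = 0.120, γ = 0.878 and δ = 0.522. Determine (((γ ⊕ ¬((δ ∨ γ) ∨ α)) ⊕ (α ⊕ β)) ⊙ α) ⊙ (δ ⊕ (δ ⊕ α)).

δ ∨ γ = max(0.522, 0.878) = 0.878
(δ ∨ γ) ∨ α = max(0.878, 0.634) = 0.878
¬((δ ∨ γ) ∨ α) = 1 − 0.878 = 0.122
γ ⊕ ¬((δ ∨ γ) ∨ α) = min(1, 0.878 + 0.122) = min(1, 1.000) = 1.000
α ⊕ β = min(1, 0.634 + 0.120) = min(1, 0.754) = 0.754
(γ ⊕ ¬((δ ∨ γ) ∨ α)) ⊕ (α ⊕ β) = min(1, 1.000 + 0.754) = min(1, 1.754) = 1.000
((γ ⊕ ¬((δ ∨ γ) ∨ α)) ⊕ (α ⊕ β)) ⊙ α = max(0, 1.000 + 0.634 − 1) = max(0, 0.634) = 0.634
δ ⊕ α = min(1, 0.522 + 0.634) = min(1, 1.156) = 1.000
δ ⊕ (δ ⊕ α) = min(1, 0.522 + 1.000) = min(1, 1.522) = 1.000
(((γ ⊕ ¬((δ ∨ γ) ∨ α)) ⊕ (α ⊕ β)) ⊙ α) ⊙ (δ ⊕ (δ ⊕ α)) = max(0, 0.634 + 1.000 − 1) = max(0, 0.634) = 0.634

0.634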